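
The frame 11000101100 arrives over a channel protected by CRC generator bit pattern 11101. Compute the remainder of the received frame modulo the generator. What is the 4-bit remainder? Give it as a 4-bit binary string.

0111

Modulo-2 division of 11000101100 by 11101:
  pos 0: 11000 XOR 11101 = 00101
  pos 2: 10110 XOR 11101 = 01011
  pos 3: 10111 XOR 11101 = 01010
  pos 4: 10101 XOR 11101 = 01000
  pos 5: 10000 XOR 11101 = 01101
  pos 6: 11010 XOR 11101 = 00111
Remainder = 0111 (nonzero — an error is detected).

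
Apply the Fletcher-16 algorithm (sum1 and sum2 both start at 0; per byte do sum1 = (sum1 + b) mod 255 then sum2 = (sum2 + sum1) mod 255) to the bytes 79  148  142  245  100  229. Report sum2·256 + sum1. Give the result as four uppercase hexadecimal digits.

8DB2

Running sums (mod 255):
  after byte 0 (79): sum1=79, sum2=79
  after byte 1 (148): sum1=227, sum2=51
  after byte 2 (142): sum1=114, sum2=165
  after byte 3 (245): sum1=104, sum2=14
  after byte 4 (100): sum1=204, sum2=218
  after byte 5 (229): sum1=178, sum2=141
Checksum = sum2·256 + sum1 = 141·256 + 178 = 36274 = 0x8DB2.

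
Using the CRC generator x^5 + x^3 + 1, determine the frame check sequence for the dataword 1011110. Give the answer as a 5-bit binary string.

Append 5 zeros: 101111000000. Divide by 101001 (XOR where the leading bit is 1):
  pos 0: 101111 XOR 101001 = 000110
  pos 3: 110000 XOR 101001 = 011001
  pos 4: 110010 XOR 101001 = 011011
  pos 5: 110110 XOR 101001 = 011111
  pos 6: 111110 XOR 101001 = 010111
Remainder (last 5 bits) = 10111. This is the CRC / FCS.

10111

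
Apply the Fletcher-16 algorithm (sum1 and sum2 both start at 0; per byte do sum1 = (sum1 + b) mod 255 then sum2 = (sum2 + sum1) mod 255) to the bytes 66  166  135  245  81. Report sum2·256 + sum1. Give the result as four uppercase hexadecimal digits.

Running sums (mod 255):
  after byte 0 (66): sum1=66, sum2=66
  after byte 1 (166): sum1=232, sum2=43
  after byte 2 (135): sum1=112, sum2=155
  after byte 3 (245): sum1=102, sum2=2
  after byte 4 (81): sum1=183, sum2=185
Checksum = sum2·256 + sum1 = 185·256 + 183 = 47543 = 0xB9B7.

B9B7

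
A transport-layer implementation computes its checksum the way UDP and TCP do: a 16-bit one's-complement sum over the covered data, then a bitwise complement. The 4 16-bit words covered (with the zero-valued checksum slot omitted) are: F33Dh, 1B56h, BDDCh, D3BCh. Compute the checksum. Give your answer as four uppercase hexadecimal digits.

One's-complement addition (fold any carry out of bit 15 back into bit 0):
  0xF33D + 0x1B56 = 0x10E93 → wrap carry → 0x0E94
  0x0E94 + 0xBDDC = 0x0CC70
  0xCC70 + 0xD3BC = 0x1A02C → wrap carry → 0xA02D
One's-complement sum = 0xA02D.
Checksum = ~0xA02D & 0xFFFF = 0x5FD2.

5FD2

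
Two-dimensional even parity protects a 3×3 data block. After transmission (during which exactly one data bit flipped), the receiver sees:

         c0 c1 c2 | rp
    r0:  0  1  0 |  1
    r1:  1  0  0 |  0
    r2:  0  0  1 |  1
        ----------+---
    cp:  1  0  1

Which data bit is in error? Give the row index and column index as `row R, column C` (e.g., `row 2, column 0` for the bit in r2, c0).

Recompute each row's even parity and compare to rp:
  r0: data parity 1, sent rp 1 → ok
  r1: data parity 1, sent rp 0 → mismatch
  r2: data parity 1, sent rp 1 → ok
Recompute each column's even parity and compare to cp:
  c0: data parity 1, sent cp 1 → ok
  c1: data parity 1, sent cp 0 → mismatch
  c2: data parity 1, sent cp 1 → ok
Exactly one row (r1) and one column (c1) fail → the flipped bit is at their intersection.

row 1, column 1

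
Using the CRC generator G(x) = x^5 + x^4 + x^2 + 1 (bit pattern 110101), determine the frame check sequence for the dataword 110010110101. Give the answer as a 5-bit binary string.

11111

Append 5 zeros: 11001011010100000. Divide by 110101 (XOR where the leading bit is 1):
  pos 0: 110010 XOR 110101 = 000111
  pos 3: 111110 XOR 110101 = 001011
  pos 5: 101110 XOR 110101 = 011011
  pos 6: 110111 XOR 110101 = 000010
  pos 10: 100000 XOR 110101 = 010101
  pos 11: 101010 XOR 110101 = 011111
Remainder (last 5 bits) = 11111. This is the CRC / FCS.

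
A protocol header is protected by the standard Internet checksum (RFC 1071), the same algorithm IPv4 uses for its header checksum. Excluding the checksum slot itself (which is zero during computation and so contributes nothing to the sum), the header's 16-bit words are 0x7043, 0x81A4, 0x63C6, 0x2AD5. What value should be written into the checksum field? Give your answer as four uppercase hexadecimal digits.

7F7C

One's-complement addition (fold any carry out of bit 15 back into bit 0):
  0x7043 + 0x81A4 = 0x0F1E7
  0xF1E7 + 0x63C6 = 0x155AD → wrap carry → 0x55AE
  0x55AE + 0x2AD5 = 0x08083
One's-complement sum = 0x8083.
Checksum = ~0x8083 & 0xFFFF = 0x7F7C.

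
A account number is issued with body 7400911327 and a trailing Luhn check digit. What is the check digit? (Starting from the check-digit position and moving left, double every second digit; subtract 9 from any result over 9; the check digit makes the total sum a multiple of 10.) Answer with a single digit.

0

Partial digits right→left: 7 2 3 1 1 9 0 0 4 7
Double every second digit counting from the check-digit position (so the 1st, 3rd, 5th, ... of the partial from the right).
  doubled (with −9 where >9): 5 6 2 0 8 → sum 21
  kept as-is: 2 1 9 0 7 → sum 19
Total = 21 + 19 = 40.
Check digit = (10 − (40 mod 10)) mod 10 = 0.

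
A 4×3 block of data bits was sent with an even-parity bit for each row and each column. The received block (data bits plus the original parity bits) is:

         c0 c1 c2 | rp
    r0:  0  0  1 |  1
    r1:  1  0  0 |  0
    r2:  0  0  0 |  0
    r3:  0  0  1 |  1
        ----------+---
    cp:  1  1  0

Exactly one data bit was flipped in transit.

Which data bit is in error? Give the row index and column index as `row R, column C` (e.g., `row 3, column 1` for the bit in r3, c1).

row 1, column 1

Recompute each row's even parity and compare to rp:
  r0: data parity 1, sent rp 1 → ok
  r1: data parity 1, sent rp 0 → mismatch
  r2: data parity 0, sent rp 0 → ok
  r3: data parity 1, sent rp 1 → ok
Recompute each column's even parity and compare to cp:
  c0: data parity 1, sent cp 1 → ok
  c1: data parity 0, sent cp 1 → mismatch
  c2: data parity 0, sent cp 0 → ok
Exactly one row (r1) and one column (c1) fail → the flipped bit is at their intersection.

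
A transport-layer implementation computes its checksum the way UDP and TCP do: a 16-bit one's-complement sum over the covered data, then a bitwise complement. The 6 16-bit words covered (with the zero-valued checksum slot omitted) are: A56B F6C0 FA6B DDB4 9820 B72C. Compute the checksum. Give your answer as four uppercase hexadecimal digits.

3C65

One's-complement addition (fold any carry out of bit 15 back into bit 0):
  0xA56B + 0xF6C0 = 0x19C2B → wrap carry → 0x9C2C
  0x9C2C + 0xFA6B = 0x19697 → wrap carry → 0x9698
  0x9698 + 0xDDB4 = 0x1744C → wrap carry → 0x744D
  0x744D + 0x9820 = 0x10C6D → wrap carry → 0x0C6E
  0x0C6E + 0xB72C = 0x0C39A
One's-complement sum = 0xC39A.
Checksum = ~0xC39A & 0xFFFF = 0x3C65.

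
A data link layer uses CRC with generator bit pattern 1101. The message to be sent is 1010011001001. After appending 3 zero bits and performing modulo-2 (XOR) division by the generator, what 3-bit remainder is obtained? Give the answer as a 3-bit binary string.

Append 3 zeros: 1010011001001000. Divide by 1101 (XOR where the leading bit is 1):
  pos 0: 1010 XOR 1101 = 0111
  pos 1: 1110 XOR 1101 = 0011
  pos 3: 1111 XOR 1101 = 0010
  pos 5: 1000 XOR 1101 = 0101
  pos 6: 1011 XOR 1101 = 0110
  pos 7: 1100 XOR 1101 = 0001
  pos 10: 1010 XOR 1101 = 0111
  pos 11: 1110 XOR 1101 = 0011
Remainder (last 3 bits) = 110. This is the CRC / FCS.

110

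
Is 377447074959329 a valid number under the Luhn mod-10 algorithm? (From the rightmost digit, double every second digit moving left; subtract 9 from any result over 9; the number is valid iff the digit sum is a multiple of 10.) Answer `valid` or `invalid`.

valid

From the right, keep odd positions and double even positions (subtract 9 from any doubled value over 9):
  doubled (positions 2,4,...): 4 9 9 5 5 8 5 → sum 45
  kept (positions 1,3,...): 9 3 5 4 0 4 7 3 → sum 35
Total = 80.
80 mod 10 = 0, so the number is valid.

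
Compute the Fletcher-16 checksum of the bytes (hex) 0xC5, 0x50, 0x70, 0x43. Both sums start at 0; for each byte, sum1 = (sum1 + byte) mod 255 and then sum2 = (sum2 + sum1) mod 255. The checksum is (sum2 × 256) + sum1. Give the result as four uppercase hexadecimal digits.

2CC9

Running sums (mod 255):
  after byte 0 (0xC5): sum1=197, sum2=197
  after byte 1 (0x50): sum1=22, sum2=219
  after byte 2 (0x70): sum1=134, sum2=98
  after byte 3 (0x43): sum1=201, sum2=44
Checksum = sum2·256 + sum1 = 44·256 + 201 = 11465 = 0x2CC9.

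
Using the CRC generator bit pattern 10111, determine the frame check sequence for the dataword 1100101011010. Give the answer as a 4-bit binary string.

1101

Append 4 zeros: 11001010110100000. Divide by 10111 (XOR where the leading bit is 1):
  pos 0: 11001 XOR 10111 = 01110
  pos 1: 11100 XOR 10111 = 01011
  pos 2: 10111 XOR 10111 = 00000
  pos 8: 11010 XOR 10111 = 01101
  pos 9: 11010 XOR 10111 = 01101
  pos 10: 11010 XOR 10111 = 01101
  pos 11: 11010 XOR 10111 = 01101
  pos 12: 11010 XOR 10111 = 01101
Remainder (last 4 bits) = 1101. This is the CRC / FCS.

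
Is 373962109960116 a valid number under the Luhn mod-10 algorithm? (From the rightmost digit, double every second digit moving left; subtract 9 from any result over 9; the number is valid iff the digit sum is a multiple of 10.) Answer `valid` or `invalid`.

invalid

From the right, keep odd positions and double even positions (subtract 9 from any doubled value over 9):
  doubled (positions 2,4,...): 2 0 9 0 4 9 5 → sum 29
  kept (positions 1,3,...): 6 1 6 9 1 6 3 3 → sum 35
Total = 64.
64 mod 10 = 4, so the number is invalid.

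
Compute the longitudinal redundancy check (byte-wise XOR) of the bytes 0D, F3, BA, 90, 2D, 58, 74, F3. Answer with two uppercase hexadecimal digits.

XOR the bytes together:
  start with 0x0D
  0x0D ⊕ 0xF3 = 0xFE
  0xFE ⊕ 0xBA = 0x44
  0x44 ⊕ 0x90 = 0xD4
  0xD4 ⊕ 0x2D = 0xF9
  0xF9 ⊕ 0x58 = 0xA1
  0xA1 ⊕ 0x74 = 0xD5
  0xD5 ⊕ 0xF3 = 0x26

26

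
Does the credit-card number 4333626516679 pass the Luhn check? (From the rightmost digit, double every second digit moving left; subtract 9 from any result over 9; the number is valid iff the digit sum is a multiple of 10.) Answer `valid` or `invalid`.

From the right, keep odd positions and double even positions (subtract 9 from any doubled value over 9):
  doubled (positions 2,4,...): 5 3 1 4 6 6 → sum 25
  kept (positions 1,3,...): 9 6 1 6 6 3 4 → sum 35
Total = 60.
60 mod 10 = 0, so the number is valid.

valid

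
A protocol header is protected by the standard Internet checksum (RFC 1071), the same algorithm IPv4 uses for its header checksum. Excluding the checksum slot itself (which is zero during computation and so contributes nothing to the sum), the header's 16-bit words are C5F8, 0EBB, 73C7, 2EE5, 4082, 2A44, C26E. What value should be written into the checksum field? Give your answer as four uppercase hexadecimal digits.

5B6A

One's-complement addition (fold any carry out of bit 15 back into bit 0):
  0xC5F8 + 0x0EBB = 0x0D4B3
  0xD4B3 + 0x73C7 = 0x1487A → wrap carry → 0x487B
  0x487B + 0x2EE5 = 0x07760
  0x7760 + 0x4082 = 0x0B7E2
  0xB7E2 + 0x2A44 = 0x0E226
  0xE226 + 0xC26E = 0x1A494 → wrap carry → 0xA495
One's-complement sum = 0xA495.
Checksum = ~0xA495 & 0xFFFF = 0x5B6A.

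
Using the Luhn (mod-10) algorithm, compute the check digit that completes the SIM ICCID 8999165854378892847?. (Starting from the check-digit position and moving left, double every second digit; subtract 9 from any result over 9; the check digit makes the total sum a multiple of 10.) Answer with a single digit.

9

Partial digits right→left: 7 4 8 2 9 8 8 7 3 4 5 8 5 6 1 9 9 9 8
Double every second digit counting from the check-digit position (so the 1st, 3rd, 5th, ... of the partial from the right).
  doubled (with −9 where >9): 5 7 9 7 6 1 1 2 9 7 → sum 54
  kept as-is: 4 2 8 7 4 8 6 9 9 → sum 57
Total = 54 + 57 = 111.
Check digit = (10 − (111 mod 10)) mod 10 = 9.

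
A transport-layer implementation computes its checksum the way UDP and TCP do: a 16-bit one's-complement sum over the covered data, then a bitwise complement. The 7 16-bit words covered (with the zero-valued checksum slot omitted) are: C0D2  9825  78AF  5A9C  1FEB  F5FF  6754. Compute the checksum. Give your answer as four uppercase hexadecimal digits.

One's-complement addition (fold any carry out of bit 15 back into bit 0):
  0xC0D2 + 0x9825 = 0x158F7 → wrap carry → 0x58F8
  0x58F8 + 0x78AF = 0x0D1A7
  0xD1A7 + 0x5A9C = 0x12C43 → wrap carry → 0x2C44
  0x2C44 + 0x1FEB = 0x04C2F
  0x4C2F + 0xF5FF = 0x1422E → wrap carry → 0x422F
  0x422F + 0x6754 = 0x0A983
One's-complement sum = 0xA983.
Checksum = ~0xA983 & 0xFFFF = 0x567C.

567C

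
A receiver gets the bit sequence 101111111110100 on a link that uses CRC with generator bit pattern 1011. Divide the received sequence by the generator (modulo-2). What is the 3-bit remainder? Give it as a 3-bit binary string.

Modulo-2 division of 101111111110100 by 1011:
  pos 0: 1011 XOR 1011 = 0000
  pos 4: 1111 XOR 1011 = 0100
  pos 5: 1001 XOR 1011 = 0010
  pos 7: 1011 XOR 1011 = 0000
Remainder = 100 (nonzero — an error is detected).

100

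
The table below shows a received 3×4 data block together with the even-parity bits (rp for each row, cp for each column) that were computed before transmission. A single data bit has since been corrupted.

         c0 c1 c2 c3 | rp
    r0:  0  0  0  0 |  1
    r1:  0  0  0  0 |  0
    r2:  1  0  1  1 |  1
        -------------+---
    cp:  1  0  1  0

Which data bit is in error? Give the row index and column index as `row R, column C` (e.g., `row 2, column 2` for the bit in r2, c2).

Recompute each row's even parity and compare to rp:
  r0: data parity 0, sent rp 1 → mismatch
  r1: data parity 0, sent rp 0 → ok
  r2: data parity 1, sent rp 1 → ok
Recompute each column's even parity and compare to cp:
  c0: data parity 1, sent cp 1 → ok
  c1: data parity 0, sent cp 0 → ok
  c2: data parity 1, sent cp 1 → ok
  c3: data parity 1, sent cp 0 → mismatch
Exactly one row (r0) and one column (c3) fail → the flipped bit is at their intersection.

row 0, column 3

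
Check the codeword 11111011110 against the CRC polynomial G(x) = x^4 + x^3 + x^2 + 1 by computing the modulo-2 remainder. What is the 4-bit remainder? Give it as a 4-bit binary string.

0010

Modulo-2 division of 11111011110 by 11101:
  pos 0: 11111 XOR 11101 = 00010
  pos 3: 10011 XOR 11101 = 01110
  pos 4: 11101 XOR 11101 = 00000
Remainder = 0010 (nonzero — an error is detected).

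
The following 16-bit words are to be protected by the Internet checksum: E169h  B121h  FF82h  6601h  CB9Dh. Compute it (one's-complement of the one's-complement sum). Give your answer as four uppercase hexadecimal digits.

One's-complement addition (fold any carry out of bit 15 back into bit 0):
  0xE169 + 0xB121 = 0x1928A → wrap carry → 0x928B
  0x928B + 0xFF82 = 0x1920D → wrap carry → 0x920E
  0x920E + 0x6601 = 0x0F80F
  0xF80F + 0xCB9D = 0x1C3AC → wrap carry → 0xC3AD
One's-complement sum = 0xC3AD.
Checksum = ~0xC3AD & 0xFFFF = 0x3C52.

3C52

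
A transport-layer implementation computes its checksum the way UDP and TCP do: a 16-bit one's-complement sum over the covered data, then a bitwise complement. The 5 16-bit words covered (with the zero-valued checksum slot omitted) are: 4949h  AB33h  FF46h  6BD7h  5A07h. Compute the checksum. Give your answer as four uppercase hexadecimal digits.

465D

One's-complement addition (fold any carry out of bit 15 back into bit 0):
  0x4949 + 0xAB33 = 0x0F47C
  0xF47C + 0xFF46 = 0x1F3C2 → wrap carry → 0xF3C3
  0xF3C3 + 0x6BD7 = 0x15F9A → wrap carry → 0x5F9B
  0x5F9B + 0x5A07 = 0x0B9A2
One's-complement sum = 0xB9A2.
Checksum = ~0xB9A2 & 0xFFFF = 0x465D.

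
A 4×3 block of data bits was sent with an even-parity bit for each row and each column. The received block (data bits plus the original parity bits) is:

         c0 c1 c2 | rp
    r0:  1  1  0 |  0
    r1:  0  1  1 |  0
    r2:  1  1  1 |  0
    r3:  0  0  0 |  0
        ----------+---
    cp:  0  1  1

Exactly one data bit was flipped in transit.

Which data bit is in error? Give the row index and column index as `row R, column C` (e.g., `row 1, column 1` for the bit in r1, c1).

Recompute each row's even parity and compare to rp:
  r0: data parity 0, sent rp 0 → ok
  r1: data parity 0, sent rp 0 → ok
  r2: data parity 1, sent rp 0 → mismatch
  r3: data parity 0, sent rp 0 → ok
Recompute each column's even parity and compare to cp:
  c0: data parity 0, sent cp 0 → ok
  c1: data parity 1, sent cp 1 → ok
  c2: data parity 0, sent cp 1 → mismatch
Exactly one row (r2) and one column (c2) fail → the flipped bit is at their intersection.

row 2, column 2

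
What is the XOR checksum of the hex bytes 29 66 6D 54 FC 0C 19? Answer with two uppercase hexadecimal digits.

9F

XOR the bytes together:
  start with 0x29
  0x29 ⊕ 0x66 = 0x4F
  0x4F ⊕ 0x6D = 0x22
  0x22 ⊕ 0x54 = 0x76
  0x76 ⊕ 0xFC = 0x8A
  0x8A ⊕ 0x0C = 0x86
  0x86 ⊕ 0x19 = 0x9F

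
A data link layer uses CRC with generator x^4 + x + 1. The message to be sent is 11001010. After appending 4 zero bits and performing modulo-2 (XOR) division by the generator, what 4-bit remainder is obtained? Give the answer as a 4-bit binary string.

0100

Append 4 zeros: 110010100000. Divide by 10011 (XOR where the leading bit is 1):
  pos 0: 11001 XOR 10011 = 01010
  pos 1: 10100 XOR 10011 = 00111
  pos 3: 11110 XOR 10011 = 01101
  pos 4: 11010 XOR 10011 = 01001
  pos 5: 10010 XOR 10011 = 00001
Remainder (last 4 bits) = 0100. This is the CRC / FCS.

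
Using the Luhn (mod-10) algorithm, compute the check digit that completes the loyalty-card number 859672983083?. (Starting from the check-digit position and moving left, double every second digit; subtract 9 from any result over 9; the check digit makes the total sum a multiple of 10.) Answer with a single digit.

5

Partial digits right→left: 3 8 0 3 8 9 2 7 6 9 5 8
Double every second digit counting from the check-digit position (so the 1st, 3rd, 5th, ... of the partial from the right).
  doubled (with −9 where >9): 6 0 7 4 3 1 → sum 21
  kept as-is: 8 3 9 7 9 8 → sum 44
Total = 21 + 44 = 65.
Check digit = (10 − (65 mod 10)) mod 10 = 5.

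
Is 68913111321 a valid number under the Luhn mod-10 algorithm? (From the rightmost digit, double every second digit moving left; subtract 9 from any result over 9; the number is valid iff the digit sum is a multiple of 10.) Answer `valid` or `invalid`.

From the right, keep odd positions and double even positions (subtract 9 from any doubled value over 9):
  doubled (positions 2,4,...): 4 2 2 2 7 → sum 17
  kept (positions 1,3,...): 1 3 1 3 9 6 → sum 23
Total = 40.
40 mod 10 = 0, so the number is valid.

valid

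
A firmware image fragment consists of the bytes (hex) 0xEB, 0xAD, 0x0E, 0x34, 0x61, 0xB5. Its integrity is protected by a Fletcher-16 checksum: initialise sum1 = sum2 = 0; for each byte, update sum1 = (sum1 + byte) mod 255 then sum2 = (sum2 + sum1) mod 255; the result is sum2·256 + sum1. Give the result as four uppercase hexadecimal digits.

39F2

Running sums (mod 255):
  after byte 0 (0xEB): sum1=235, sum2=235
  after byte 1 (0xAD): sum1=153, sum2=133
  after byte 2 (0x0E): sum1=167, sum2=45
  after byte 3 (0x34): sum1=219, sum2=9
  after byte 4 (0x61): sum1=61, sum2=70
  after byte 5 (0xB5): sum1=242, sum2=57
Checksum = sum2·256 + sum1 = 57·256 + 242 = 14834 = 0x39F2.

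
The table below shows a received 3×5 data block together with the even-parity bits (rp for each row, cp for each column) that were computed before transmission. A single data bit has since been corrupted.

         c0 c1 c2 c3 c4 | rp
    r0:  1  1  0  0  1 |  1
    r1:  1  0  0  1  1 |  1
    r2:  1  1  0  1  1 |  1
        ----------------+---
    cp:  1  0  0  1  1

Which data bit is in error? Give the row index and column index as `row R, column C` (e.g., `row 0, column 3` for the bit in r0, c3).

Recompute each row's even parity and compare to rp:
  r0: data parity 1, sent rp 1 → ok
  r1: data parity 1, sent rp 1 → ok
  r2: data parity 0, sent rp 1 → mismatch
Recompute each column's even parity and compare to cp:
  c0: data parity 1, sent cp 1 → ok
  c1: data parity 0, sent cp 0 → ok
  c2: data parity 0, sent cp 0 → ok
  c3: data parity 0, sent cp 1 → mismatch
  c4: data parity 1, sent cp 1 → ok
Exactly one row (r2) and one column (c3) fail → the flipped bit is at their intersection.

row 2, column 3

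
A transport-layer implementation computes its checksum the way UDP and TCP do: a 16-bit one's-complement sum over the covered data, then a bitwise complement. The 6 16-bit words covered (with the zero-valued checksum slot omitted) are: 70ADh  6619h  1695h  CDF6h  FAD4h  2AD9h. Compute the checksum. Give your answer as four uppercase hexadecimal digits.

One's-complement addition (fold any carry out of bit 15 back into bit 0):
  0x70AD + 0x6619 = 0x0D6C6
  0xD6C6 + 0x1695 = 0x0ED5B
  0xED5B + 0xCDF6 = 0x1BB51 → wrap carry → 0xBB52
  0xBB52 + 0xFAD4 = 0x1B626 → wrap carry → 0xB627
  0xB627 + 0x2AD9 = 0x0E100
One's-complement sum = 0xE100.
Checksum = ~0xE100 & 0xFFFF = 0x1EFF.

1EFF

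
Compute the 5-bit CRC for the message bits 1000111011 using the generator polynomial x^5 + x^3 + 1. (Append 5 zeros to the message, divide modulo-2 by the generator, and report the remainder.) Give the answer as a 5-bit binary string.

Append 5 zeros: 100011101100000. Divide by 101001 (XOR where the leading bit is 1):
  pos 0: 100011 XOR 101001 = 001010
  pos 2: 101010 XOR 101001 = 000011
  pos 6: 111100 XOR 101001 = 010101
  pos 7: 101010 XOR 101001 = 000011
Remainder (last 5 bits) = 01100. This is the CRC / FCS.

01100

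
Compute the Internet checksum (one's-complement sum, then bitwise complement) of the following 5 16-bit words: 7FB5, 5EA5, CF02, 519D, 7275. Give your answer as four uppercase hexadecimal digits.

One's-complement addition (fold any carry out of bit 15 back into bit 0):
  0x7FB5 + 0x5EA5 = 0x0DE5A
  0xDE5A + 0xCF02 = 0x1AD5C → wrap carry → 0xAD5D
  0xAD5D + 0x519D = 0x0FEFA
  0xFEFA + 0x7275 = 0x1716F → wrap carry → 0x7170
One's-complement sum = 0x7170.
Checksum = ~0x7170 & 0xFFFF = 0x8E8F.

8E8F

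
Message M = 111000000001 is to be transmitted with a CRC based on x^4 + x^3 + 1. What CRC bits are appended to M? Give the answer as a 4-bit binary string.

0010

Append 4 zeros: 1110000000010000. Divide by 11001 (XOR where the leading bit is 1):
  pos 0: 11100 XOR 11001 = 00101
  pos 2: 10100 XOR 11001 = 01101
  pos 3: 11010 XOR 11001 = 00011
  pos 6: 11000 XOR 11001 = 00001
  pos 10: 11000 XOR 11001 = 00001
Remainder (last 4 bits) = 0010. This is the CRC / FCS.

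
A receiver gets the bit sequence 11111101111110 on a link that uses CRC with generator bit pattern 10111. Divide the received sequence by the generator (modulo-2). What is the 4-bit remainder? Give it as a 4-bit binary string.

0000

Modulo-2 division of 11111101111110 by 10111:
  pos 0: 11111 XOR 10111 = 01000
  pos 1: 10001 XOR 10111 = 00110
  pos 3: 11001 XOR 10111 = 01110
  pos 4: 11101 XOR 10111 = 01010
  pos 5: 10101 XOR 10111 = 00010
  pos 8: 10111 XOR 10111 = 00000
Remainder = 0000 (zero — the frame passes the CRC check).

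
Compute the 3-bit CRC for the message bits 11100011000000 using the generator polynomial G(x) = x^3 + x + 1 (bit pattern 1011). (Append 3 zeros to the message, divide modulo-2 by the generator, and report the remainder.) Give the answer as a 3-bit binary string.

Append 3 zeros: 11100011000000000. Divide by 1011 (XOR where the leading bit is 1):
  pos 0: 1110 XOR 1011 = 0101
  pos 1: 1010 XOR 1011 = 0001
  pos 4: 1011 XOR 1011 = 0000
Remainder (last 3 bits) = 000. This is the CRC / FCS.

000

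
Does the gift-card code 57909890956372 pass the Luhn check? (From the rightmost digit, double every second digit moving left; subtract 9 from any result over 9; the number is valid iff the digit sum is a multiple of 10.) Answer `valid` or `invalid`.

From the right, keep odd positions and double even positions (subtract 9 from any doubled value over 9):
  doubled (positions 2,4,...): 5 3 9 9 9 9 1 → sum 45
  kept (positions 1,3,...): 2 3 5 0 8 0 7 → sum 25
Total = 70.
70 mod 10 = 0, so the number is valid.

valid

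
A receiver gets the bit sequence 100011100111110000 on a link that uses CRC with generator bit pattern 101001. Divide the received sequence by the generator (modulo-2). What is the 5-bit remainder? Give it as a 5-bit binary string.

Modulo-2 division of 100011100111110000 by 101001:
  pos 0: 100011 XOR 101001 = 001010
  pos 2: 101010 XOR 101001 = 000011
  pos 6: 110111 XOR 101001 = 011110
  pos 7: 111101 XOR 101001 = 010100
  pos 8: 101001 XOR 101001 = 000000
Remainder = 00000 (zero — the frame passes the CRC check).

00000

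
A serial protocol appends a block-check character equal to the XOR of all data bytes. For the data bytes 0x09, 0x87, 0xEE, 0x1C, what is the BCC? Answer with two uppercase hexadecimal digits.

XOR the bytes together:
  start with 0x09
  0x09 ⊕ 0x87 = 0x8E
  0x8E ⊕ 0xEE = 0x60
  0x60 ⊕ 0x1C = 0x7C

7C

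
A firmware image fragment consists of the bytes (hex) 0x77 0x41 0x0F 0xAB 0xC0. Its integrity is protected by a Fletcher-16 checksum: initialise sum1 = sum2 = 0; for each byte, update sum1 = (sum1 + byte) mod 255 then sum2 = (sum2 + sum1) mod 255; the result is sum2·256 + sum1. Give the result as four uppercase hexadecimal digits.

9F34

Running sums (mod 255):
  after byte 0 (0x77): sum1=119, sum2=119
  after byte 1 (0x41): sum1=184, sum2=48
  after byte 2 (0x0F): sum1=199, sum2=247
  after byte 3 (0xAB): sum1=115, sum2=107
  after byte 4 (0xC0): sum1=52, sum2=159
Checksum = sum2·256 + sum1 = 159·256 + 52 = 40756 = 0x9F34.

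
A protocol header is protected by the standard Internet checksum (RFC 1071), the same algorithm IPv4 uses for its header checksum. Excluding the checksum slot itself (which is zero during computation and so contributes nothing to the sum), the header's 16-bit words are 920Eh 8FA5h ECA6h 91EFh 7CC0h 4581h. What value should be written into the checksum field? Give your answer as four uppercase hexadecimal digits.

9D73

One's-complement addition (fold any carry out of bit 15 back into bit 0):
  0x920E + 0x8FA5 = 0x121B3 → wrap carry → 0x21B4
  0x21B4 + 0xECA6 = 0x10E5A → wrap carry → 0x0E5B
  0x0E5B + 0x91EF = 0x0A04A
  0xA04A + 0x7CC0 = 0x11D0A → wrap carry → 0x1D0B
  0x1D0B + 0x4581 = 0x0628C
One's-complement sum = 0x628C.
Checksum = ~0x628C & 0xFFFF = 0x9D73.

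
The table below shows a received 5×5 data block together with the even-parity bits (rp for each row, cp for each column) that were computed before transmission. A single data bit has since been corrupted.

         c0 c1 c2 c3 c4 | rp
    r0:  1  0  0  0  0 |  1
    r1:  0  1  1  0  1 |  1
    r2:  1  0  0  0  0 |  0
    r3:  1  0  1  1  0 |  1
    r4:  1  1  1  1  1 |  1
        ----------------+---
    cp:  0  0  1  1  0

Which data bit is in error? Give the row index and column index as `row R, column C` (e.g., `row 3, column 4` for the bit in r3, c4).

Recompute each row's even parity and compare to rp:
  r0: data parity 1, sent rp 1 → ok
  r1: data parity 1, sent rp 1 → ok
  r2: data parity 1, sent rp 0 → mismatch
  r3: data parity 1, sent rp 1 → ok
  r4: data parity 1, sent rp 1 → ok
Recompute each column's even parity and compare to cp:
  c0: data parity 0, sent cp 0 → ok
  c1: data parity 0, sent cp 0 → ok
  c2: data parity 1, sent cp 1 → ok
  c3: data parity 0, sent cp 1 → mismatch
  c4: data parity 0, sent cp 0 → ok
Exactly one row (r2) and one column (c3) fail → the flipped bit is at their intersection.

row 2, column 3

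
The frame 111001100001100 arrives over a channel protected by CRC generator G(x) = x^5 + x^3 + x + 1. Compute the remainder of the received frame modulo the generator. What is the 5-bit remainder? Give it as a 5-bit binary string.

Modulo-2 division of 111001100001100 by 101011:
  pos 0: 111001 XOR 101011 = 010010
  pos 1: 100101 XOR 101011 = 001110
  pos 3: 111000 XOR 101011 = 010011
  pos 4: 100110 XOR 101011 = 001101
  pos 6: 110101 XOR 101011 = 011110
  pos 7: 111101 XOR 101011 = 010110
  pos 8: 101100 XOR 101011 = 000111
Remainder = 01110 (nonzero — an error is detected).

01110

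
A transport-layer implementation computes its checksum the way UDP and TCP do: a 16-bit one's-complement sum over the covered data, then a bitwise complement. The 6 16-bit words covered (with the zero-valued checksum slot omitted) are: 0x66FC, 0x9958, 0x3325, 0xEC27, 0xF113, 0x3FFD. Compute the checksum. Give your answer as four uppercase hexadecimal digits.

AF4C

One's-complement addition (fold any carry out of bit 15 back into bit 0):
  0x66FC + 0x9958 = 0x10054 → wrap carry → 0x0055
  0x0055 + 0x3325 = 0x0337A
  0x337A + 0xEC27 = 0x11FA1 → wrap carry → 0x1FA2
  0x1FA2 + 0xF113 = 0x110B5 → wrap carry → 0x10B6
  0x10B6 + 0x3FFD = 0x050B3
One's-complement sum = 0x50B3.
Checksum = ~0x50B3 & 0xFFFF = 0xAF4C.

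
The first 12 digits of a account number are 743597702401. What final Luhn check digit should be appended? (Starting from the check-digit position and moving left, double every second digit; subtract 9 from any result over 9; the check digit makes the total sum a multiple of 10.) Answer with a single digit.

8

Partial digits right→left: 1 0 4 2 0 7 7 9 5 3 4 7
Double every second digit counting from the check-digit position (so the 1st, 3rd, 5th, ... of the partial from the right).
  doubled (with −9 where >9): 2 8 0 5 1 8 → sum 24
  kept as-is: 0 2 7 9 3 7 → sum 28
Total = 24 + 28 = 52.
Check digit = (10 − (52 mod 10)) mod 10 = 8.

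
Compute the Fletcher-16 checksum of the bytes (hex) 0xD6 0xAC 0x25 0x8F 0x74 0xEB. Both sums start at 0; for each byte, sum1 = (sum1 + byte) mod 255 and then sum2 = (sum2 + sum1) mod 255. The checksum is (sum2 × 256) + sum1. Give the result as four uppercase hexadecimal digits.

8098

Running sums (mod 255):
  after byte 0 (0xD6): sum1=214, sum2=214
  after byte 1 (0xAC): sum1=131, sum2=90
  after byte 2 (0x25): sum1=168, sum2=3
  after byte 3 (0x8F): sum1=56, sum2=59
  after byte 4 (0x74): sum1=172, sum2=231
  after byte 5 (0xEB): sum1=152, sum2=128
Checksum = sum2·256 + sum1 = 128·256 + 152 = 32920 = 0x8098.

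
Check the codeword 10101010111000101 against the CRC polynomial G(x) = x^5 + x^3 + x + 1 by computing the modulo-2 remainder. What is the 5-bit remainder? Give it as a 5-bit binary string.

Modulo-2 division of 10101010111000101 by 101011:
  pos 0: 101010 XOR 101011 = 000001
  pos 5: 110111 XOR 101011 = 011100
  pos 6: 111000 XOR 101011 = 010011
  pos 7: 100110 XOR 101011 = 001101
  pos 9: 110101 XOR 101011 = 011110
  pos 10: 111100 XOR 101011 = 010111
  pos 11: 101111 XOR 101011 = 000100
Remainder = 00100 (nonzero — an error is detected).

00100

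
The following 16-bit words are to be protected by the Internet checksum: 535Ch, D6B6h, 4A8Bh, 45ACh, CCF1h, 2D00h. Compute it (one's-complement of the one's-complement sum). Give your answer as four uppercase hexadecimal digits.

4BC3

One's-complement addition (fold any carry out of bit 15 back into bit 0):
  0x535C + 0xD6B6 = 0x12A12 → wrap carry → 0x2A13
  0x2A13 + 0x4A8B = 0x0749E
  0x749E + 0x45AC = 0x0BA4A
  0xBA4A + 0xCCF1 = 0x1873B → wrap carry → 0x873C
  0x873C + 0x2D00 = 0x0B43C
One's-complement sum = 0xB43C.
Checksum = ~0xB43C & 0xFFFF = 0x4BC3.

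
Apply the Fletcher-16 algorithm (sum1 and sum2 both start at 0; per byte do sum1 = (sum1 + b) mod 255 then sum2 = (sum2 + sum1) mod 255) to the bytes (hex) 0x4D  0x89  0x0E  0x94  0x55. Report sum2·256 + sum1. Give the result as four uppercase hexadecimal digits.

51CE

Running sums (mod 255):
  after byte 0 (0x4D): sum1=77, sum2=77
  after byte 1 (0x89): sum1=214, sum2=36
  after byte 2 (0x0E): sum1=228, sum2=9
  after byte 3 (0x94): sum1=121, sum2=130
  after byte 4 (0x55): sum1=206, sum2=81
Checksum = sum2·256 + sum1 = 81·256 + 206 = 20942 = 0x51CE.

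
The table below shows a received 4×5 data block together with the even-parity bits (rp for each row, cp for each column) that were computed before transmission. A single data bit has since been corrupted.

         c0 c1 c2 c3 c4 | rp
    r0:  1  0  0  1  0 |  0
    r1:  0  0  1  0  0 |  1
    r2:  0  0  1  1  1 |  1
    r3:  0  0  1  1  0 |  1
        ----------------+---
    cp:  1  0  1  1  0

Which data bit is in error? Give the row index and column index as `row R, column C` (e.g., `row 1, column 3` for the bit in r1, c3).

Recompute each row's even parity and compare to rp:
  r0: data parity 0, sent rp 0 → ok
  r1: data parity 1, sent rp 1 → ok
  r2: data parity 1, sent rp 1 → ok
  r3: data parity 0, sent rp 1 → mismatch
Recompute each column's even parity and compare to cp:
  c0: data parity 1, sent cp 1 → ok
  c1: data parity 0, sent cp 0 → ok
  c2: data parity 1, sent cp 1 → ok
  c3: data parity 1, sent cp 1 → ok
  c4: data parity 1, sent cp 0 → mismatch
Exactly one row (r3) and one column (c4) fail → the flipped bit is at their intersection.

row 3, column 4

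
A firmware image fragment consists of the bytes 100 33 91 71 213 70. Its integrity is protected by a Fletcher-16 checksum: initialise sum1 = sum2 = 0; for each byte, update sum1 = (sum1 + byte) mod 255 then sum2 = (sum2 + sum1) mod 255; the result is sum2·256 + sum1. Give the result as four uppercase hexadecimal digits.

3544

Running sums (mod 255):
  after byte 0 (100): sum1=100, sum2=100
  after byte 1 (33): sum1=133, sum2=233
  after byte 2 (91): sum1=224, sum2=202
  after byte 3 (71): sum1=40, sum2=242
  after byte 4 (213): sum1=253, sum2=240
  after byte 5 (70): sum1=68, sum2=53
Checksum = sum2·256 + sum1 = 53·256 + 68 = 13636 = 0x3544.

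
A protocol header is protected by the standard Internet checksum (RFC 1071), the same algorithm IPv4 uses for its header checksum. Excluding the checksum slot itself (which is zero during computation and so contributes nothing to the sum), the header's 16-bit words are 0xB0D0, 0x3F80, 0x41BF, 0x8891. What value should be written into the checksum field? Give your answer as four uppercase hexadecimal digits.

One's-complement addition (fold any carry out of bit 15 back into bit 0):
  0xB0D0 + 0x3F80 = 0x0F050
  0xF050 + 0x41BF = 0x1320F → wrap carry → 0x3210
  0x3210 + 0x8891 = 0x0BAA1
One's-complement sum = 0xBAA1.
Checksum = ~0xBAA1 & 0xFFFF = 0x455E.

455E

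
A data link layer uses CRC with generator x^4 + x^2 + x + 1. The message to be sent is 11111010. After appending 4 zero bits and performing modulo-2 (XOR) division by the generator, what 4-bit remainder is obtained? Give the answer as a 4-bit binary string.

0110

Append 4 zeros: 111110100000. Divide by 10111 (XOR where the leading bit is 1):
  pos 0: 11111 XOR 10111 = 01000
  pos 1: 10000 XOR 10111 = 00111
  pos 3: 11110 XOR 10111 = 01001
  pos 4: 10010 XOR 10111 = 00101
  pos 6: 10100 XOR 10111 = 00011
Remainder (last 4 bits) = 0110. This is the CRC / FCS.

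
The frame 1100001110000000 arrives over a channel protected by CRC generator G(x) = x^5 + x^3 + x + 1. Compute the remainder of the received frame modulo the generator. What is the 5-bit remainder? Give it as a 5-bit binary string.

Modulo-2 division of 1100001110000000 by 101011:
  pos 0: 110000 XOR 101011 = 011011
  pos 1: 110111 XOR 101011 = 011100
  pos 2: 111001 XOR 101011 = 010010
  pos 3: 100101 XOR 101011 = 001110
  pos 5: 111000 XOR 101011 = 010011
  pos 6: 100110 XOR 101011 = 001101
  pos 8: 110100 XOR 101011 = 011111
  pos 9: 111110 XOR 101011 = 010101
  pos 10: 101010 XOR 101011 = 000001
Remainder = 00001 (nonzero — an error is detected).

00001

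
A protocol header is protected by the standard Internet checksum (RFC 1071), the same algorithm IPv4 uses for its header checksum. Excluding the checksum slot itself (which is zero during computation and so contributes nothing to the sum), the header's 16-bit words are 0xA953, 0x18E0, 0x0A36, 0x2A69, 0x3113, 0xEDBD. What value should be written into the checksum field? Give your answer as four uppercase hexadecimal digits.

One's-complement addition (fold any carry out of bit 15 back into bit 0):
  0xA953 + 0x18E0 = 0x0C233
  0xC233 + 0x0A36 = 0x0CC69
  0xCC69 + 0x2A69 = 0x0F6D2
  0xF6D2 + 0x3113 = 0x127E5 → wrap carry → 0x27E6
  0x27E6 + 0xEDBD = 0x115A3 → wrap carry → 0x15A4
One's-complement sum = 0x15A4.
Checksum = ~0x15A4 & 0xFFFF = 0xEA5B.

EA5B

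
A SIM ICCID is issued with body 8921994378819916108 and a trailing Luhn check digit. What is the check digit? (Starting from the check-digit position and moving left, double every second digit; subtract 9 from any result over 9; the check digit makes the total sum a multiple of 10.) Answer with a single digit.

4

Partial digits right→left: 8 0 1 6 1 9 9 1 8 8 7 3 4 9 9 1 2 9 8
Double every second digit counting from the check-digit position (so the 1st, 3rd, 5th, ... of the partial from the right).
  doubled (with −9 where >9): 7 2 2 9 7 5 8 9 4 7 → sum 60
  kept as-is: 0 6 9 1 8 3 9 1 9 → sum 46
Total = 60 + 46 = 106.
Check digit = (10 − (106 mod 10)) mod 10 = 4.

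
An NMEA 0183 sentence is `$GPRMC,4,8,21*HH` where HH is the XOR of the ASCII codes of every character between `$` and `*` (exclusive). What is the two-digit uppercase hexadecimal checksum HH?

68

XOR the ASCII codes of the payload characters:
  'G' = 0x47 → acc = 0x47
  'P' = 0x50 → acc = 0x17
  'R' = 0x52 → acc = 0x45
  'M' = 0x4D → acc = 0x08
  'C' = 0x43 → acc = 0x4B
  ',' = 0x2C → acc = 0x67
  '4' = 0x34 → acc = 0x53
  ',' = 0x2C → acc = 0x7F
  '8' = 0x38 → acc = 0x47
  ',' = 0x2C → acc = 0x6B
  '2' = 0x32 → acc = 0x59
  '1' = 0x31 → acc = 0x68
Checksum = 0x68.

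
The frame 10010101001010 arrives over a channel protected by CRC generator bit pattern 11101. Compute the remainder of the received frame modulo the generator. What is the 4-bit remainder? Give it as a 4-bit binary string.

Modulo-2 division of 10010101001010 by 11101:
  pos 0: 10010 XOR 11101 = 01111
  pos 1: 11111 XOR 11101 = 00010
  pos 4: 10010 XOR 11101 = 01111
  pos 5: 11110 XOR 11101 = 00011
  pos 8: 11101 XOR 11101 = 00000
Remainder = 0000 (zero — the frame passes the CRC check).

0000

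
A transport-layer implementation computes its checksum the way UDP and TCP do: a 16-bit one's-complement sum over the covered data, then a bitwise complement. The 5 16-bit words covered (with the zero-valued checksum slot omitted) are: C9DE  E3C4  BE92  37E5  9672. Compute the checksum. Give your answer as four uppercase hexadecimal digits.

One's-complement addition (fold any carry out of bit 15 back into bit 0):
  0xC9DE + 0xE3C4 = 0x1ADA2 → wrap carry → 0xADA3
  0xADA3 + 0xBE92 = 0x16C35 → wrap carry → 0x6C36
  0x6C36 + 0x37E5 = 0x0A41B
  0xA41B + 0x9672 = 0x13A8D → wrap carry → 0x3A8E
One's-complement sum = 0x3A8E.
Checksum = ~0x3A8E & 0xFFFF = 0xC571.

C571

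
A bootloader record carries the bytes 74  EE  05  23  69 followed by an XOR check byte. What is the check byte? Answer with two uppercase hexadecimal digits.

D5

XOR the bytes together:
  start with 0x74
  0x74 ⊕ 0xEE = 0x9A
  0x9A ⊕ 0x05 = 0x9F
  0x9F ⊕ 0x23 = 0xBC
  0xBC ⊕ 0x69 = 0xD5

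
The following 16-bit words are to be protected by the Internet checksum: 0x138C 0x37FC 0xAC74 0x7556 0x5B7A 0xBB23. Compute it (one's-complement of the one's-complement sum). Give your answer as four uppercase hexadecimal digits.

7C0E

One's-complement addition (fold any carry out of bit 15 back into bit 0):
  0x138C + 0x37FC = 0x04B88
  0x4B88 + 0xAC74 = 0x0F7FC
  0xF7FC + 0x7556 = 0x16D52 → wrap carry → 0x6D53
  0x6D53 + 0x5B7A = 0x0C8CD
  0xC8CD + 0xBB23 = 0x183F0 → wrap carry → 0x83F1
One's-complement sum = 0x83F1.
Checksum = ~0x83F1 & 0xFFFF = 0x7C0E.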